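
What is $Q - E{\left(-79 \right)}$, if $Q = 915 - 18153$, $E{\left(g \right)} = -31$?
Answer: $-17207$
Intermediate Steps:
$Q = -17238$ ($Q = 915 - 18153 = -17238$)
$Q - E{\left(-79 \right)} = -17238 - -31 = -17238 + 31 = -17207$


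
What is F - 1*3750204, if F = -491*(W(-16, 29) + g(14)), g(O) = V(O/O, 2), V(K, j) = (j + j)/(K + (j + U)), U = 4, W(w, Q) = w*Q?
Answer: -24658624/7 ≈ -3.5227e+6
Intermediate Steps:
W(w, Q) = Q*w
V(K, j) = 2*j/(4 + K + j) (V(K, j) = (j + j)/(K + (j + 4)) = (2*j)/(K + (4 + j)) = (2*j)/(4 + K + j) = 2*j/(4 + K + j))
g(O) = 4/7 (g(O) = 2*2/(4 + O/O + 2) = 2*2/(4 + 1 + 2) = 2*2/7 = 2*2*(⅐) = 4/7)
F = 1592804/7 (F = -491*(29*(-16) + 4/7) = -491*(-464 + 4/7) = -491*(-3244/7) = 1592804/7 ≈ 2.2754e+5)
F - 1*3750204 = 1592804/7 - 1*3750204 = 1592804/7 - 3750204 = -24658624/7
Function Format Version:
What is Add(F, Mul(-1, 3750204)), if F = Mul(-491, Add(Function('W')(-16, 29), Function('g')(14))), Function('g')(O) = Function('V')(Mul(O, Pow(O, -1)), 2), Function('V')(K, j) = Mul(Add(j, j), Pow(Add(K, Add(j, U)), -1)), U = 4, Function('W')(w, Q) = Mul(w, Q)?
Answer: Rational(-24658624, 7) ≈ -3.5227e+6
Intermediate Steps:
Function('W')(w, Q) = Mul(Q, w)
Function('V')(K, j) = Mul(2, j, Pow(Add(4, K, j), -1)) (Function('V')(K, j) = Mul(Add(j, j), Pow(Add(K, Add(j, 4)), -1)) = Mul(Mul(2, j), Pow(Add(K, Add(4, j)), -1)) = Mul(Mul(2, j), Pow(Add(4, K, j), -1)) = Mul(2, j, Pow(Add(4, K, j), -1)))
Function('g')(O) = Rational(4, 7) (Function('g')(O) = Mul(2, 2, Pow(Add(4, Mul(O, Pow(O, -1)), 2), -1)) = Mul(2, 2, Pow(Add(4, 1, 2), -1)) = Mul(2, 2, Pow(7, -1)) = Mul(2, 2, Rational(1, 7)) = Rational(4, 7))
F = Rational(1592804, 7) (F = Mul(-491, Add(Mul(29, -16), Rational(4, 7))) = Mul(-491, Add(-464, Rational(4, 7))) = Mul(-491, Rational(-3244, 7)) = Rational(1592804, 7) ≈ 2.2754e+5)
Add(F, Mul(-1, 3750204)) = Add(Rational(1592804, 7), Mul(-1, 3750204)) = Add(Rational(1592804, 7), -3750204) = Rational(-24658624, 7)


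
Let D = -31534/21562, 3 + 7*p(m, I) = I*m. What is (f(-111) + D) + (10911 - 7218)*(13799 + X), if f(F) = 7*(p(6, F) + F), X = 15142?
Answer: 1152248112160/10781 ≈ 1.0688e+8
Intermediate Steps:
p(m, I) = -3/7 + I*m/7 (p(m, I) = -3/7 + (I*m)/7 = -3/7 + I*m/7)
f(F) = -3 + 13*F (f(F) = 7*((-3/7 + (⅐)*F*6) + F) = 7*((-3/7 + 6*F/7) + F) = 7*(-3/7 + 13*F/7) = -3 + 13*F)
D = -15767/10781 (D = -31534*1/21562 = -15767/10781 ≈ -1.4625)
(f(-111) + D) + (10911 - 7218)*(13799 + X) = ((-3 + 13*(-111)) - 15767/10781) + (10911 - 7218)*(13799 + 15142) = ((-3 - 1443) - 15767/10781) + 3693*28941 = (-1446 - 15767/10781) + 106879113 = -15605093/10781 + 106879113 = 1152248112160/10781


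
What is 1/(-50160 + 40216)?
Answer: -1/9944 ≈ -0.00010056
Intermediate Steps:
1/(-50160 + 40216) = 1/(-9944) = -1/9944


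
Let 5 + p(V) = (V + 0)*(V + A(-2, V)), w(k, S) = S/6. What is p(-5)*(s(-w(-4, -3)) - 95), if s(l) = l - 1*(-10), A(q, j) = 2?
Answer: -845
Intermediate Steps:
w(k, S) = S/6 (w(k, S) = S*(1/6) = S/6)
p(V) = -5 + V*(2 + V) (p(V) = -5 + (V + 0)*(V + 2) = -5 + V*(2 + V))
s(l) = 10 + l (s(l) = l + 10 = 10 + l)
p(-5)*(s(-w(-4, -3)) - 95) = (-5 + (-5)**2 + 2*(-5))*((10 - (-3)/6) - 95) = (-5 + 25 - 10)*((10 - 1*(-1/2)) - 95) = 10*((10 + 1/2) - 95) = 10*(21/2 - 95) = 10*(-169/2) = -845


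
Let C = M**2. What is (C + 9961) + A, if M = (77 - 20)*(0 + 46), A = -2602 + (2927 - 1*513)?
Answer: 6884657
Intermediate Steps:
A = -188 (A = -2602 + (2927 - 513) = -2602 + 2414 = -188)
M = 2622 (M = 57*46 = 2622)
C = 6874884 (C = 2622**2 = 6874884)
(C + 9961) + A = (6874884 + 9961) - 188 = 6884845 - 188 = 6884657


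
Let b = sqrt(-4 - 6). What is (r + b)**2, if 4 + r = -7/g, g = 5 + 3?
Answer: 881/64 - 39*I*sqrt(10)/4 ≈ 13.766 - 30.832*I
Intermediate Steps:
g = 8
r = -39/8 (r = -4 - 7/8 = -39/8 ≈ -4.8750)
b = I*sqrt(10) (b = sqrt(-10) = I*sqrt(10) ≈ 3.1623*I)
(r + b)**2 = (-39/8 + I*sqrt(10))**2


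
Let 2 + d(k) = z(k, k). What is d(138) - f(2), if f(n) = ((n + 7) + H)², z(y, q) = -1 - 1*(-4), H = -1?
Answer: -63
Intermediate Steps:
z(y, q) = 3 (z(y, q) = -1 + 4 = 3)
d(k) = 1 (d(k) = -2 + 3 = 1)
f(n) = (6 + n)² (f(n) = ((n + 7) - 1)² = ((7 + n) - 1)² = (6 + n)²)
d(138) - f(2) = 1 - (6 + 2)² = 1 - 1*8² = 1 - 1*64 = 1 - 64 = -63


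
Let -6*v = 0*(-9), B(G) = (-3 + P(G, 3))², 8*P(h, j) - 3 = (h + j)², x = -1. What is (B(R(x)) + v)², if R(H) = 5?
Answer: 3418801/4096 ≈ 834.67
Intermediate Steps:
P(h, j) = 3/8 + (h + j)²/8
B(G) = (-21/8 + (3 + G)²/8)² (B(G) = (-3 + (3/8 + (G + 3)²/8))² = (-3 + (3/8 + (3 + G)²/8))² = (-21/8 + (3 + G)²/8)²)
v = 0 (v = -0*(-9) = -⅙*0 = 0)
(B(R(x)) + v)² = ((-21 + (3 + 5)²)²/64 + 0)² = ((-21 + 8²)²/64 + 0)² = ((-21 + 64)²/64 + 0)² = ((1/64)*43² + 0)² = ((1/64)*1849 + 0)² = (1849/64 + 0)² = (1849/64)² = 3418801/4096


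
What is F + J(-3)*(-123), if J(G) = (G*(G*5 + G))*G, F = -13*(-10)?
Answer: 20056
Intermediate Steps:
F = 130
J(G) = 6*G³ (J(G) = (G*(5*G + G))*G = (G*(6*G))*G = (6*G²)*G = 6*G³)
F + J(-3)*(-123) = 130 + (6*(-3)³)*(-123) = 130 + (6*(-27))*(-123) = 130 - 162*(-123) = 130 + 19926 = 20056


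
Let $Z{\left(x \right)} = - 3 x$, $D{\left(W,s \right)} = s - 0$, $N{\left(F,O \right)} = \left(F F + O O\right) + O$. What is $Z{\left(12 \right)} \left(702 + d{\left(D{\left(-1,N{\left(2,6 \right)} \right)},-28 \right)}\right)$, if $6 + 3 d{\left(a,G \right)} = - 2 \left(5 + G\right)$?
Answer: $-25752$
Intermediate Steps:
$N{\left(F,O \right)} = O + F^{2} + O^{2}$ ($N{\left(F,O \right)} = \left(F^{2} + O^{2}\right) + O = O + F^{2} + O^{2}$)
$D{\left(W,s \right)} = s$ ($D{\left(W,s \right)} = s + 0 = s$)
$d{\left(a,G \right)} = - \frac{16}{3} - \frac{2 G}{3}$ ($d{\left(a,G \right)} = -2 + \frac{\left(-2\right) \left(5 + G\right)}{3} = -2 + \frac{-10 - 2 G}{3} = -2 - \left(\frac{10}{3} + \frac{2 G}{3}\right) = - \frac{16}{3} - \frac{2 G}{3}$)
$Z{\left(12 \right)} \left(702 + d{\left(D{\left(-1,N{\left(2,6 \right)} \right)},-28 \right)}\right) = \left(-3\right) 12 \left(702 - - \frac{40}{3}\right) = - 36 \left(702 + \left(- \frac{16}{3} + \frac{56}{3}\right)\right) = - 36 \left(702 + \frac{40}{3}\right) = \left(-36\right) \frac{2146}{3} = -25752$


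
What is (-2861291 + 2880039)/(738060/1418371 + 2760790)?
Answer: 13295809754/1957912605575 ≈ 0.0067908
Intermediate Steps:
(-2861291 + 2880039)/(738060/1418371 + 2760790) = 18748/(738060*(1/1418371) + 2760790) = 18748/(738060/1418371 + 2760790) = 18748/(3915825211150/1418371) = 18748*(1418371/3915825211150) = 13295809754/1957912605575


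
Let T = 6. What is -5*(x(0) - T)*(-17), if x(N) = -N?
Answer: -510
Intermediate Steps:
-5*(x(0) - T)*(-17) = -5*(-1*0 - 1*6)*(-17) = -5*(0 - 6)*(-17) = -5*(-6)*(-17) = 30*(-17) = -510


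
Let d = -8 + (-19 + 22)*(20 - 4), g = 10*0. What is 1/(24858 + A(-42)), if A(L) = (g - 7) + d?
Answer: 1/24891 ≈ 4.0175e-5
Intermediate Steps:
g = 0
d = 40 (d = -8 + 3*16 = -8 + 48 = 40)
A(L) = 33 (A(L) = (0 - 7) + 40 = -7 + 40 = 33)
1/(24858 + A(-42)) = 1/(24858 + 33) = 1/24891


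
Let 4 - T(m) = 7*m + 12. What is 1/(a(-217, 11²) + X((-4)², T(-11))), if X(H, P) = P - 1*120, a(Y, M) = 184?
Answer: 1/133 ≈ 0.0075188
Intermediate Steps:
T(m) = -8 - 7*m (T(m) = 4 - (7*m + 12) = 4 - (12 + 7*m) = 4 + (-12 - 7*m) = -8 - 7*m)
X(H, P) = -120 + P (X(H, P) = P - 120 = -120 + P)
1/(a(-217, 11²) + X((-4)², T(-11))) = 1/(184 + (-120 + (-8 - 7*(-11)))) = 1/(184 + (-120 + (-8 + 77))) = 1/(184 + (-120 + 69)) = 1/(184 - 51) = 1/133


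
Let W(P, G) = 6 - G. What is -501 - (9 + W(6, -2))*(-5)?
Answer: -416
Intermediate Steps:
-501 - (9 + W(6, -2))*(-5) = -501 - (9 + (6 - 1*(-2)))*(-5) = -501 - (9 + (6 + 2))*(-5) = -501 - (9 + 8)*(-5) = -501 - 17*(-5) = -501 - 1*(-85) = -501 + 85 = -416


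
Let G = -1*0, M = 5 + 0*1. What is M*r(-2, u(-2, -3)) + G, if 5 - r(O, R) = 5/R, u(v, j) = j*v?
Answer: 125/6 ≈ 20.833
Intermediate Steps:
r(O, R) = 5 - 5/R
M = 5 (M = 5 + 0 = 5)
G = 0
M*r(-2, u(-2, -3)) + G = 5*(5 - 5/((-3*(-2)))) + 0 = 5*(5 - 5/6) + 0 = 5*(5 - 5*⅙) + 0 = 5*(5 - ⅚) + 0 = 5*(25/6) + 0 = 125/6 + 0 = 125/6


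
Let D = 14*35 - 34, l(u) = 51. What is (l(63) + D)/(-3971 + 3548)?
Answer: -169/141 ≈ -1.1986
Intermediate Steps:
D = 456 (D = 490 - 34 = 456)
(l(63) + D)/(-3971 + 3548) = (51 + 456)/(-3971 + 3548) = 507/(-423) = 507*(-1/423) = -169/141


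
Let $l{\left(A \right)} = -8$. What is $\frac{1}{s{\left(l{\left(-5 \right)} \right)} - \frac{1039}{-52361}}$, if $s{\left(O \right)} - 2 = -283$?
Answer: $- \frac{52361}{14712402} \approx -0.003559$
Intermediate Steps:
$s{\left(O \right)} = -281$ ($s{\left(O \right)} = 2 - 283 = -281$)
$\frac{1}{s{\left(l{\left(-5 \right)} \right)} - \frac{1039}{-52361}} = \frac{1}{-281 - \frac{1039}{-52361}} = \frac{1}{-281 - - \frac{1039}{52361}} = \frac{1}{-281 + \frac{1039}{52361}} = \frac{1}{- \frac{14712402}{52361}} = - \frac{52361}{14712402}$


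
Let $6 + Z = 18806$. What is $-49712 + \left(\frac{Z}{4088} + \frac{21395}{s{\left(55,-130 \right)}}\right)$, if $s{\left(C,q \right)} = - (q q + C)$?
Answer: $- \frac{86135221031}{1732801} \approx -49709.0$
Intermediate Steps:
$Z = 18800$ ($Z = -6 + 18806 = 18800$)
$s{\left(C,q \right)} = - C - q^{2}$ ($s{\left(C,q \right)} = - (q^{2} + C) = - (C + q^{2}) = - C - q^{2}$)
$-49712 + \left(\frac{Z}{4088} + \frac{21395}{s{\left(55,-130 \right)}}\right) = -49712 + \left(\frac{18800}{4088} + \frac{21395}{\left(-1\right) 55 - \left(-130\right)^{2}}\right) = -49712 + \left(18800 \cdot \frac{1}{4088} + \frac{21395}{-55 - 16900}\right) = -49712 + \left(\frac{2350}{511} + \frac{21395}{-55 - 16900}\right) = -49712 + \left(\frac{2350}{511} + \frac{21395}{-16955}\right) = -49712 + \left(\frac{2350}{511} + 21395 \left(- \frac{1}{16955}\right)\right) = -49712 + \left(\frac{2350}{511} - \frac{4279}{3391}\right) = -49712 + \frac{5782281}{1732801} = - \frac{86135221031}{1732801}$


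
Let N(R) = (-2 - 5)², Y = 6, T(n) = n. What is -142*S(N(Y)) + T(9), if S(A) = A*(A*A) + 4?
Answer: -16706717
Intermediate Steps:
N(R) = 49 (N(R) = (-7)² = 49)
S(A) = 4 + A³ (S(A) = A*A² + 4 = A³ + 4 = 4 + A³)
-142*S(N(Y)) + T(9) = -142*(4 + 49³) + 9 = -142*(4 + 117649) + 9 = -142*117653 + 9 = -16706726 + 9 = -16706717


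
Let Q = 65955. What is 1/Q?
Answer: 1/65955 ≈ 1.5162e-5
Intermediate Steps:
1/Q = 1/65955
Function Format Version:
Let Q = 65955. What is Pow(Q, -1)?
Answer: Rational(1, 65955) ≈ 1.5162e-5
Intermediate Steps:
Pow(Q, -1) = Pow(65955, -1) = Rational(1, 65955)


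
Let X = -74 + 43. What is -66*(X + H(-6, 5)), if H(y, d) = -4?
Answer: 2310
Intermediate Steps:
X = -31
-66*(X + H(-6, 5)) = -66*(-31 - 4) = -66*(-35) = 2310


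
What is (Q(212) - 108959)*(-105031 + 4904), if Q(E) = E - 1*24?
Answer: 10890913917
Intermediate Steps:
Q(E) = -24 + E (Q(E) = E - 24 = -24 + E)
(Q(212) - 108959)*(-105031 + 4904) = ((-24 + 212) - 108959)*(-105031 + 4904) = (188 - 108959)*(-100127) = -108771*(-100127) = 10890913917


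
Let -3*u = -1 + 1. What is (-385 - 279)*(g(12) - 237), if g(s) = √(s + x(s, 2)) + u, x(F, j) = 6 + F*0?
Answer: 157368 - 1992*√2 ≈ 1.5455e+5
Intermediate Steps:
x(F, j) = 6 (x(F, j) = 6 + 0 = 6)
u = 0 (u = -(-1 + 1)/3 = -⅓*0 = 0)
g(s) = √(6 + s) (g(s) = √(s + 6) + 0 = √(6 + s) + 0 = √(6 + s))
(-385 - 279)*(g(12) - 237) = (-385 - 279)*(√(6 + 12) - 237) = -664*(√18 - 237) = -664*(3*√2 - 237) = -664*(-237 + 3*√2) = 157368 - 1992*√2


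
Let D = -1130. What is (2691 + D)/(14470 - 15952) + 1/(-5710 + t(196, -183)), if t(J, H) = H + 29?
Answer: -4577593/4345224 ≈ -1.0535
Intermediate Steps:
t(J, H) = 29 + H
(2691 + D)/(14470 - 15952) + 1/(-5710 + t(196, -183)) = (2691 - 1130)/(14470 - 15952) + 1/(-5710 + (29 - 183)) = 1561/(-1482) + 1/(-5710 - 154) = 1561*(-1/1482) + 1/(-5864) = -1561/1482 - 1/5864 = -4577593/4345224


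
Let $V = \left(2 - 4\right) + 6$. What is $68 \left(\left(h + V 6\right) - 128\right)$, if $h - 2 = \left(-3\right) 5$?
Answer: $-7956$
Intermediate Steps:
$V = 4$ ($V = -2 + 6 = 4$)
$h = -13$ ($h = 2 - 15 = -13$)
$68 \left(\left(h + V 6\right) - 128\right) = 68 \left(\left(-13 + 4 \cdot 6\right) - 128\right) = 68 \left(\left(-13 + 24\right) - 128\right) = 68 \left(11 - 128\right) = 68 \left(-117\right) = -7956$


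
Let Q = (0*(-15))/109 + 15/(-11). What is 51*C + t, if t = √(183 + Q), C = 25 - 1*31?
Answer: -306 + 3*√2442/11 ≈ -292.52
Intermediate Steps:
C = -6 (C = 25 - 31 = -6)
Q = -15/11 (Q = 0*(1/109) + 15*(-1/11) = 0 - 15/11 = -15/11 ≈ -1.3636)
t = 3*√2442/11 (t = √(183 - 15/11) = √(1998/11) = 3*√2442/11 ≈ 13.477)
51*C + t = 51*(-6) + 3*√2442/11 = -306 + 3*√2442/11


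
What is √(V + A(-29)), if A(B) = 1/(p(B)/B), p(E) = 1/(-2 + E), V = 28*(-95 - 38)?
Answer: 5*I*√113 ≈ 53.151*I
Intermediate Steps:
V = -3724 (V = 28*(-133) = -3724)
A(B) = B*(-2 + B) (A(B) = 1/(1/((-2 + B)*B)) = 1/(1/(B*(-2 + B))) = B*(-2 + B))
√(V + A(-29)) = √(-3724 - 29*(-2 - 29)) = √(-3724 - 29*(-31)) = √(-3724 + 899) = √(-2825) = 5*I*√113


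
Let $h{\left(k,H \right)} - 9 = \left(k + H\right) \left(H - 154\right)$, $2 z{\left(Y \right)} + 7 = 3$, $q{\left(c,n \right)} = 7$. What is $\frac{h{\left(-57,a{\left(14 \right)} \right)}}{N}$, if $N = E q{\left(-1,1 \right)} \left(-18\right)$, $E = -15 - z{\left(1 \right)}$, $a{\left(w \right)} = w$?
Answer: $\frac{6029}{1638} \approx 3.6807$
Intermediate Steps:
$z{\left(Y \right)} = -2$ ($z{\left(Y \right)} = - \frac{7}{2} + \frac{1}{2} \cdot 3 = - \frac{7}{2} + \frac{3}{2} = -2$)
$h{\left(k,H \right)} = 9 + \left(-154 + H\right) \left(H + k\right)$ ($h{\left(k,H \right)} = 9 + \left(k + H\right) \left(H - 154\right) = 9 + \left(H + k\right) \left(-154 + H\right) = 9 + \left(-154 + H\right) \left(H + k\right)$)
$E = -13$ ($E = -15 - -2 = -15 + 2 = -13$)
$N = 1638$ ($N = \left(-13\right) 7 \left(-18\right) = \left(-91\right) \left(-18\right) = 1638$)
$\frac{h{\left(-57,a{\left(14 \right)} \right)}}{N} = \frac{9 + 14^{2} - 2156 - -8778 + 14 \left(-57\right)}{1638} = \left(9 + 196 - 2156 + 8778 - 798\right) \frac{1}{1638} = 6029 \cdot \frac{1}{1638} = \frac{6029}{1638}$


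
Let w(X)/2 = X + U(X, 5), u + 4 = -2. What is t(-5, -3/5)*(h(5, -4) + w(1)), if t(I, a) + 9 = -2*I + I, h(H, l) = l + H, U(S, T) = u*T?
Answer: 228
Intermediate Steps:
u = -6 (u = -4 - 2 = -6)
U(S, T) = -6*T
h(H, l) = H + l
t(I, a) = -9 - I (t(I, a) = -9 + (-2*I + I) = -9 - I)
w(X) = -60 + 2*X (w(X) = 2*(X - 6*5) = 2*(X - 30) = 2*(-30 + X) = -60 + 2*X)
t(-5, -3/5)*(h(5, -4) + w(1)) = (-9 - 1*(-5))*((5 - 4) + (-60 + 2*1)) = (-9 + 5)*(1 + (-60 + 2)) = -4*(1 - 58) = -4*(-57) = 228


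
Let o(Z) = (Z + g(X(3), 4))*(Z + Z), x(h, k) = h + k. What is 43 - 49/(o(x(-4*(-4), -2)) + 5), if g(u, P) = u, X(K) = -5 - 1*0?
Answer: 11002/257 ≈ 42.809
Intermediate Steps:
X(K) = -5 (X(K) = -5 + 0 = -5)
o(Z) = 2*Z*(-5 + Z) (o(Z) = (Z - 5)*(Z + Z) = (-5 + Z)*(2*Z) = 2*Z*(-5 + Z))
43 - 49/(o(x(-4*(-4), -2)) + 5) = 43 - 49/(2*(-4*(-4) - 2)*(-5 + (-4*(-4) - 2)) + 5) = 43 - 49/(2*(16 - 2)*(-5 + (16 - 2)) + 5) = 43 - 49/(2*14*(-5 + 14) + 5) = 43 - 49/(2*14*9 + 5) = 43 - 49/(252 + 5) = 43 - 49/257 = 11002/257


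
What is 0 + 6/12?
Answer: ½ ≈ 0.50000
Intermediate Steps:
0 + 6/12 = 0 + 6*(1/12) = 0 + ½ = ½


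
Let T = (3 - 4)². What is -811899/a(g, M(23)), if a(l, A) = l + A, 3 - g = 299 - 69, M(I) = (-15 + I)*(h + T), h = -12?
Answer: 90211/35 ≈ 2577.5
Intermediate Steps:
T = 1 (T = (-1)² = 1)
M(I) = 165 - 11*I (M(I) = (-15 + I)*(-12 + 1) = (-15 + I)*(-11) = 165 - 11*I)
g = -227 (g = 3 - (299 - 69) = 3 - 1*230 = 3 - 230 = -227)
a(l, A) = A + l
-811899/a(g, M(23)) = -811899/((165 - 11*23) - 227) = -811899/((165 - 253) - 227) = -811899/(-88 - 227) = -811899/(-315) = -811899*(-1/315) = 90211/35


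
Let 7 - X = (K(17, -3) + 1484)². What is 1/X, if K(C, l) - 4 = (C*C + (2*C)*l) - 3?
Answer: -1/2795577 ≈ -3.5771e-7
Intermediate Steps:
K(C, l) = 1 + C² + 2*C*l (K(C, l) = 4 + ((C*C + (2*C)*l) - 3) = 4 + ((C² + 2*C*l) - 3) = 4 + (-3 + C² + 2*C*l) = 1 + C² + 2*C*l)
X = -2795577 (X = 7 - ((1 + 17² + 2*17*(-3)) + 1484)² = 7 - ((1 + 289 - 102) + 1484)² = 7 - (188 + 1484)² = 7 - 1*1672² = 7 - 1*2795584 = 7 - 2795584 = -2795577)
1/X = 1/(-2795577) = -1/2795577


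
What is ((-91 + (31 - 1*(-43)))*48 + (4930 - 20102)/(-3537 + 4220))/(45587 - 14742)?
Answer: -114500/4213427 ≈ -0.027175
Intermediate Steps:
((-91 + (31 - 1*(-43)))*48 + (4930 - 20102)/(-3537 + 4220))/(45587 - 14742) = ((-91 + (31 + 43))*48 - 15172/683)/30845 = ((-91 + 74)*48 - 15172*1/683)*(1/30845) = (-17*48 - 15172/683)*(1/30845) = (-816 - 15172/683)*(1/30845) = -572500/683*1/30845 = -114500/4213427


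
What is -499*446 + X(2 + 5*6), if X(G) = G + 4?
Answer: -222518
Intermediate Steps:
X(G) = 4 + G
-499*446 + X(2 + 5*6) = -499*446 + (4 + (2 + 5*6)) = -222554 + (4 + (2 + 30)) = -222554 + (4 + 32) = -222554 + 36 = -222518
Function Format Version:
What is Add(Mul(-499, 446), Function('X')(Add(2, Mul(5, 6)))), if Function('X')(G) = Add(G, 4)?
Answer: -222518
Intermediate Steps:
Function('X')(G) = Add(4, G)
Add(Mul(-499, 446), Function('X')(Add(2, Mul(5, 6)))) = Add(Mul(-499, 446), Add(4, Add(2, Mul(5, 6)))) = Add(-222554, Add(4, Add(2, 30))) = Add(-222554, Add(4, 32)) = Add(-222554, 36) = -222518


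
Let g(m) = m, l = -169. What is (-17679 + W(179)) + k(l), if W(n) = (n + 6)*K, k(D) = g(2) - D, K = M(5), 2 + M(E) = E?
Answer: -16953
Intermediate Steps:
M(E) = -2 + E
K = 3 (K = -2 + 5 = 3)
k(D) = 2 - D
W(n) = 18 + 3*n (W(n) = (n + 6)*3 = (6 + n)*3 = 18 + 3*n)
(-17679 + W(179)) + k(l) = (-17679 + (18 + 3*179)) + (2 - 1*(-169)) = (-17679 + (18 + 537)) + (2 + 169) = (-17679 + 555) + 171 = -17124 + 171 = -16953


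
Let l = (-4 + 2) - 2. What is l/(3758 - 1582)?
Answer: -1/544 ≈ -0.0018382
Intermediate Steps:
l = -4 (l = -2 - 2 = -4)
l/(3758 - 1582) = -4/(3758 - 1582) = -4/2176 = (1/2176)*(-4) = -1/544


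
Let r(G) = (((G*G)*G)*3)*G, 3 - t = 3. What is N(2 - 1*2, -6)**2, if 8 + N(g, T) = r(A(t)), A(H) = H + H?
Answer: 64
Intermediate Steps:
t = 0 (t = 3 - 1*3 = 3 - 3 = 0)
A(H) = 2*H
r(G) = 3*G**4 (r(G) = ((G**2*G)*3)*G = (G**3*3)*G = (3*G**3)*G = 3*G**4)
N(g, T) = -8 (N(g, T) = -8 + 3*(2*0)**4 = -8 + 3*0**4 = -8 + 3*0 = -8 + 0 = -8)
N(2 - 1*2, -6)**2 = (-8)**2 = 64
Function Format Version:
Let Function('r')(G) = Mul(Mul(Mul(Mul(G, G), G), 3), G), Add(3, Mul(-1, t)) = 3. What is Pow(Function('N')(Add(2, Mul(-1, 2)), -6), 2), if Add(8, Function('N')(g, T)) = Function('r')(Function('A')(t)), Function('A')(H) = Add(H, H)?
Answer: 64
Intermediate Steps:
t = 0 (t = Add(3, Mul(-1, 3)) = Add(3, -3) = 0)
Function('A')(H) = Mul(2, H)
Function('r')(G) = Mul(3, Pow(G, 4)) (Function('r')(G) = Mul(Mul(Mul(Pow(G, 2), G), 3), G) = Mul(Mul(Pow(G, 3), 3), G) = Mul(Mul(3, Pow(G, 3)), G) = Mul(3, Pow(G, 4)))
Function('N')(g, T) = -8 (Function('N')(g, T) = Add(-8, Mul(3, Pow(Mul(2, 0), 4))) = Add(-8, Mul(3, Pow(0, 4))) = Add(-8, Mul(3, 0)) = Add(-8, 0) = -8)
Pow(Function('N')(Add(2, Mul(-1, 2)), -6), 2) = Pow(-8, 2) = 64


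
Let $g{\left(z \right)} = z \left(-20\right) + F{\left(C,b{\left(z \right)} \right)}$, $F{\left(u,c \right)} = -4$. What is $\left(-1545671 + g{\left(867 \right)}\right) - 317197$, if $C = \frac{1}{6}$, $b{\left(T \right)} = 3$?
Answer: $-1880212$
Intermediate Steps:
$C = \frac{1}{6} \approx 0.16667$
$g{\left(z \right)} = -4 - 20 z$ ($g{\left(z \right)} = z \left(-20\right) - 4 = - 20 z - 4 = -4 - 20 z$)
$\left(-1545671 + g{\left(867 \right)}\right) - 317197 = \left(-1545671 - 17344\right) - 317197 = -1563015 - 317197 = -1880212$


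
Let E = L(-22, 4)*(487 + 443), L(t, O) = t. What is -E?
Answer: 20460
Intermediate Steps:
E = -20460 (E = -22*(487 + 443) = -22*930 = -20460)
-E = -1*(-20460) = 20460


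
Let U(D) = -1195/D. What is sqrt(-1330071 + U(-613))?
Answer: 2*I*sqrt(124949679266)/613 ≈ 1153.3*I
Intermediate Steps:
sqrt(-1330071 + U(-613)) = sqrt(-1330071 - 1195/(-613)) = sqrt(-1330071 - 1195*(-1/613)) = sqrt(-1330071 + 1195/613) = sqrt(-815332328/613) = 2*I*sqrt(124949679266)/613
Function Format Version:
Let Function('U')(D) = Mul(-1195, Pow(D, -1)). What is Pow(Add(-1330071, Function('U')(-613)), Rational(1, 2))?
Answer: Mul(Rational(2, 613), I, Pow(124949679266, Rational(1, 2))) ≈ Mul(1153.3, I)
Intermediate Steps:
Pow(Add(-1330071, Function('U')(-613)), Rational(1, 2)) = Pow(Add(-1330071, Mul(-1195, Pow(-613, -1))), Rational(1, 2)) = Pow(Add(-1330071, Mul(-1195, Rational(-1, 613))), Rational(1, 2)) = Pow(Add(-1330071, Rational(1195, 613)), Rational(1, 2)) = Pow(Rational(-815332328, 613), Rational(1, 2)) = Mul(Rational(2, 613), I, Pow(124949679266, Rational(1, 2)))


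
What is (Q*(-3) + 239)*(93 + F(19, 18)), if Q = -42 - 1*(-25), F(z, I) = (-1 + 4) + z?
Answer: 33350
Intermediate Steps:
F(z, I) = 3 + z
Q = -17 (Q = -42 + 25 = -17)
(Q*(-3) + 239)*(93 + F(19, 18)) = (-17*(-3) + 239)*(93 + (3 + 19)) = (51 + 239)*(93 + 22) = 290*115 = 33350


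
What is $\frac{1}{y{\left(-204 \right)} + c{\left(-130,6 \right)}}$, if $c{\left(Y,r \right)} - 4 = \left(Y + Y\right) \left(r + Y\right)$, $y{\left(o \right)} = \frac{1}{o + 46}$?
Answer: $\frac{158}{5094551} \approx 3.1014 \cdot 10^{-5}$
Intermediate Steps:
$y{\left(o \right)} = \frac{1}{46 + o}$
$c{\left(Y,r \right)} = 4 + 2 Y \left(Y + r\right)$ ($c{\left(Y,r \right)} = 4 + \left(Y + Y\right) \left(r + Y\right) = 4 + 2 Y \left(Y + r\right)$)
$\frac{1}{y{\left(-204 \right)} + c{\left(-130,6 \right)}} = \frac{1}{\frac{1}{46 - 204} + \left(4 + 2 \left(-130\right)^{2} + 2 \left(-130\right) 6\right)} = \frac{1}{\frac{1}{-158} + \left(4 + 2 \cdot 16900 - 1560\right)} = \frac{1}{- \frac{1}{158} + \left(4 + 33800 - 1560\right)} = \frac{1}{- \frac{1}{158} + 32244} = \frac{1}{\frac{5094551}{158}} = \frac{158}{5094551}$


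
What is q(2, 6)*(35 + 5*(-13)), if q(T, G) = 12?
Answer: -360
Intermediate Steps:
q(2, 6)*(35 + 5*(-13)) = 12*(35 + 5*(-13)) = 12*(35 - 65) = 12*(-30) = -360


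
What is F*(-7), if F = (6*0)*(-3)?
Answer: 0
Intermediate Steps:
F = 0 (F = 0*(-3) = 0)
F*(-7) = 0*(-7) = 0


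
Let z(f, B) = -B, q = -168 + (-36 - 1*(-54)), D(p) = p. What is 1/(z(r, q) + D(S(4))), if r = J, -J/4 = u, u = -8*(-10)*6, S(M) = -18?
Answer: 1/132 ≈ 0.0075758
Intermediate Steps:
u = 480 (u = 80*6 = 480)
J = -1920 (J = -4*480 = -1920)
q = -150 (q = -168 + (-36 + 54) = -168 + 18 = -150)
r = -1920
1/(z(r, q) + D(S(4))) = 1/(-1*(-150) - 18) = 1/(150 - 18) = 1/132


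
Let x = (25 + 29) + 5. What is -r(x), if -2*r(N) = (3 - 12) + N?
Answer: 25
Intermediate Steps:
x = 59 (x = 54 + 5 = 59)
r(N) = 9/2 - N/2 (r(N) = -((3 - 12) + N)/2 = -(-9 + N)/2 = 9/2 - N/2)
-r(x) = -(9/2 - ½*59) = -(9/2 - 59/2) = -1*(-25) = 25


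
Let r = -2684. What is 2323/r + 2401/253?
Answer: 532415/61732 ≈ 8.6246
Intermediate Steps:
2323/r + 2401/253 = 2323/(-2684) + 2401/253 = 2323*(-1/2684) + 2401*(1/253) = -2323/2684 + 2401/253 = 532415/61732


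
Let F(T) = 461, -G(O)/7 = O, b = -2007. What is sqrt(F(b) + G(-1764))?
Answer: sqrt(12809) ≈ 113.18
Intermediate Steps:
G(O) = -7*O
sqrt(F(b) + G(-1764)) = sqrt(461 - 7*(-1764)) = sqrt(461 + 12348) = sqrt(12809)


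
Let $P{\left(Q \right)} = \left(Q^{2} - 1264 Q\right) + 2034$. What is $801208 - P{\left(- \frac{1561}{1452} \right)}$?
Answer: $\frac{1682034357167}{2108304} \approx 7.9781 \cdot 10^{5}$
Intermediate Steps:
$P{\left(Q \right)} = 2034 + Q^{2} - 1264 Q$
$801208 - P{\left(- \frac{1561}{1452} \right)} = 801208 - \left(2034 + \left(- \frac{1561}{1452}\right)^{2} - 1264 \left(- \frac{1561}{1452}\right)\right) = 801208 - \left(2034 + \left(\left(-1561\right) \frac{1}{1452}\right)^{2} - 1264 \left(\left(-1561\right) \frac{1}{1452}\right)\right) = 801208 - \left(2034 + \left(- \frac{1561}{1452}\right)^{2} - - \frac{493276}{363}\right) = 801208 - \left(2034 + \frac{2436721}{2108304} + \frac{493276}{363}\right) = 801208 - \frac{7155674065}{2108304} = \frac{1682034357167}{2108304}$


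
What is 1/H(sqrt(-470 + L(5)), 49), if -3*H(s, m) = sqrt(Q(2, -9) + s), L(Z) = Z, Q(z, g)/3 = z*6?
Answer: -3/sqrt(36 + I*sqrt(465)) ≈ -0.44635 + 0.12345*I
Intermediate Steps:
Q(z, g) = 18*z (Q(z, g) = 3*(z*6) = 3*(6*z) = 18*z)
H(s, m) = -sqrt(36 + s)/3 (H(s, m) = -sqrt(18*2 + s)/3 = -sqrt(36 + s)/3)
1/H(sqrt(-470 + L(5)), 49) = 1/(-sqrt(36 + sqrt(-470 + 5))/3) = 1/(-sqrt(36 + sqrt(-465))/3) = 1/(-sqrt(36 + I*sqrt(465))/3) = -3/sqrt(36 + I*sqrt(465))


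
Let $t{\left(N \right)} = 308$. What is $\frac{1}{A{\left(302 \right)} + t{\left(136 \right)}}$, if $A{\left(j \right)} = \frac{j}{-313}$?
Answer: $\frac{313}{96102} \approx 0.003257$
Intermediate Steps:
$A{\left(j \right)} = - \frac{j}{313}$ ($A{\left(j \right)} = j \left(- \frac{1}{313}\right) = - \frac{j}{313}$)
$\frac{1}{A{\left(302 \right)} + t{\left(136 \right)}} = \frac{1}{\left(- \frac{1}{313}\right) 302 + 308} = \frac{1}{- \frac{302}{313} + 308} = \frac{1}{\frac{96102}{313}} = \frac{313}{96102}$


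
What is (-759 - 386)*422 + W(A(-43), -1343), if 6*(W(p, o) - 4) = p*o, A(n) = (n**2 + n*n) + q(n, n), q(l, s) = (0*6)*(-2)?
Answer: -3932765/3 ≈ -1.3109e+6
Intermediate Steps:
q(l, s) = 0 (q(l, s) = 0*(-2) = 0)
A(n) = 2*n**2 (A(n) = (n**2 + n*n) + 0 = (n**2 + n**2) + 0 = 2*n**2 + 0 = 2*n**2)
W(p, o) = 4 + o*p/6 (W(p, o) = 4 + (p*o)/6 = 4 + (o*p)/6 = 4 + o*p/6)
(-759 - 386)*422 + W(A(-43), -1343) = (-759 - 386)*422 + (4 + (1/6)*(-1343)*(2*(-43)**2)) = -1145*422 + (4 + (1/6)*(-1343)*(2*1849)) = -483190 + (4 + (1/6)*(-1343)*3698) = -483190 + (4 - 2483207/3) = -483190 - 2483195/3 = -3932765/3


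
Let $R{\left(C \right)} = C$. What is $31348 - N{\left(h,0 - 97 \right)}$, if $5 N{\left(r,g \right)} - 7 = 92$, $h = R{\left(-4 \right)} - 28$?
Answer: $\frac{156641}{5} \approx 31328.0$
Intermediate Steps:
$h = -32$ ($h = -4 - 28 = -32$)
$N{\left(r,g \right)} = \frac{99}{5}$ ($N{\left(r,g \right)} = \frac{7}{5} + \frac{1}{5} \cdot 92 = \frac{7}{5} + \frac{92}{5} = \frac{99}{5}$)
$31348 - N{\left(h,0 - 97 \right)} = 31348 - \frac{99}{5} = \frac{156641}{5}$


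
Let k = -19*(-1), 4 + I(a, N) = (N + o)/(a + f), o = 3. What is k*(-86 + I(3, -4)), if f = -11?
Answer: -13661/8 ≈ -1707.6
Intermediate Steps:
I(a, N) = -4 + (3 + N)/(-11 + a) (I(a, N) = -4 + (N + 3)/(a - 11) = -4 + (3 + N)/(-11 + a))
k = 19
k*(-86 + I(3, -4)) = 19*(-86 + (47 - 4 - 4*3)/(-11 + 3)) = 19*(-86 + (47 - 4 - 12)/(-8)) = 19*(-86 - ⅛*31) = 19*(-86 - 31/8) = 19*(-719/8) = -13661/8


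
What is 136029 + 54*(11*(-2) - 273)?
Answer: 120099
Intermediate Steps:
136029 + 54*(11*(-2) - 273) = 136029 + 54*(-22 - 273) = 136029 + 54*(-295) = 136029 - 15930 = 120099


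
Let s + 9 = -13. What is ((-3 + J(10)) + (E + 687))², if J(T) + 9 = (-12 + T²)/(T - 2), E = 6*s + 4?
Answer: 311364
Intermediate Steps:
s = -22 (s = -9 - 13 = -22)
E = -128 (E = 6*(-22) + 4 = -132 + 4 = -128)
J(T) = -9 + (-12 + T²)/(-2 + T) (J(T) = -9 + (-12 + T²)/(T - 2) = -9 + (-12 + T²)/(-2 + T))
((-3 + J(10)) + (E + 687))² = ((-3 + (6 + 10² - 9*10)/(-2 + 10)) + (-128 + 687))² = ((-3 + (6 + 100 - 90)/8) + 559)² = ((-3 + (⅛)*16) + 559)² = ((-3 + 2) + 559)² = (-1 + 559)² = 558² = 311364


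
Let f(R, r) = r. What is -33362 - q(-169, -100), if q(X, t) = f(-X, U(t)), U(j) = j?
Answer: -33262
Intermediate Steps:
q(X, t) = t
-33362 - q(-169, -100) = -33362 - 1*(-100) = -33362 + 100 = -33262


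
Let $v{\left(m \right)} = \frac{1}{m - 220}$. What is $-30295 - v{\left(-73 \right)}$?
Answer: $- \frac{8876434}{293} \approx -30295.0$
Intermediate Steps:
$v{\left(m \right)} = \frac{1}{-220 + m}$
$-30295 - v{\left(-73 \right)} = -30295 - \frac{1}{-220 - 73} = -30295 - \frac{1}{-293} = -30295 - - \frac{1}{293} = -30295 + \frac{1}{293} = - \frac{8876434}{293}$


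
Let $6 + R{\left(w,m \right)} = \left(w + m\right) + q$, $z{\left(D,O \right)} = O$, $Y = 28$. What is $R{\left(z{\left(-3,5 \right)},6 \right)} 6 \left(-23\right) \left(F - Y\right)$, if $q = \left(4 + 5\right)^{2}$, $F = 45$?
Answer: $-201756$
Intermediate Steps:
$q = 81$ ($q = 9^{2} = 81$)
$R{\left(w,m \right)} = 75 + m + w$ ($R{\left(w,m \right)} = -6 + \left(\left(w + m\right) + 81\right) = -6 + \left(\left(m + w\right) + 81\right) = -6 + \left(81 + m + w\right) = 75 + m + w$)
$R{\left(z{\left(-3,5 \right)},6 \right)} 6 \left(-23\right) \left(F - Y\right) = \left(75 + 6 + 5\right) 6 \left(-23\right) \left(45 - 28\right) = 86 \cdot 6 \left(-23\right) \left(45 - 28\right) = 516 \left(-23\right) 17 = \left(-11868\right) 17 = -201756$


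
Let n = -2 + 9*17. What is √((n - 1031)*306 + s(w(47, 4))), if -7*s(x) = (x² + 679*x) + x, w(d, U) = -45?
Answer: 3*I*√1443855/7 ≈ 514.97*I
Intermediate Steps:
n = 151 (n = -2 + 153 = 151)
s(x) = -680*x/7 - x²/7 (s(x) = -((x² + 679*x) + x)/7 = -(x² + 680*x)/7 = -680*x/7 - x²/7)
√((n - 1031)*306 + s(w(47, 4))) = √((151 - 1031)*306 - ⅐*(-45)*(680 - 45)) = √(-880*306 - ⅐*(-45)*635) = √(-269280 + 28575/7) = √(-1856385/7) = 3*I*√1443855/7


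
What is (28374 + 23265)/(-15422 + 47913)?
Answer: 51639/32491 ≈ 1.5893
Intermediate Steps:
(28374 + 23265)/(-15422 + 47913) = 51639/32491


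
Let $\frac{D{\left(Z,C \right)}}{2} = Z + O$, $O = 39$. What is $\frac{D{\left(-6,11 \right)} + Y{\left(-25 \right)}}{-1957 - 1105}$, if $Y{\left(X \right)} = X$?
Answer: $- \frac{41}{3062} \approx -0.01339$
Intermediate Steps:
$D{\left(Z,C \right)} = 78 + 2 Z$ ($D{\left(Z,C \right)} = 2 \left(Z + 39\right) = 2 \left(39 + Z\right) = 78 + 2 Z$)
$\frac{D{\left(-6,11 \right)} + Y{\left(-25 \right)}}{-1957 - 1105} = \frac{\left(78 + 2 \left(-6\right)\right) - 25}{-1957 - 1105} = \frac{\left(78 - 12\right) - 25}{-3062} = \left(66 - 25\right) \left(- \frac{1}{3062}\right) = 41 \left(- \frac{1}{3062}\right) = - \frac{41}{3062}$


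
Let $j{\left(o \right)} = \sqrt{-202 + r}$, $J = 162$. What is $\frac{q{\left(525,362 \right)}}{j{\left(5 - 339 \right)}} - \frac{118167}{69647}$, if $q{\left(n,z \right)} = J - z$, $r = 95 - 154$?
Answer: $- \frac{118167}{69647} + \frac{200 i \sqrt{29}}{87} \approx -1.6967 + 12.38 i$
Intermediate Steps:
$r = -59$
$j{\left(o \right)} = 3 i \sqrt{29}$ ($j{\left(o \right)} = \sqrt{-202 - 59} = \sqrt{-261} = 3 i \sqrt{29}$)
$q{\left(n,z \right)} = 162 - z$
$\frac{q{\left(525,362 \right)}}{j{\left(5 - 339 \right)}} - \frac{118167}{69647} = \frac{162 - 362}{3 i \sqrt{29}} - \frac{118167}{69647} = \left(162 - 362\right) \left(- \frac{i \sqrt{29}}{87}\right) - \frac{118167}{69647} = - 200 \left(- \frac{i \sqrt{29}}{87}\right) - \frac{118167}{69647} = \frac{200 i \sqrt{29}}{87} - \frac{118167}{69647} = - \frac{118167}{69647} + \frac{200 i \sqrt{29}}{87}$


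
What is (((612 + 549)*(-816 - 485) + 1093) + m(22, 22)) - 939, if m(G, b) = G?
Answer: -1510285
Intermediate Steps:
(((612 + 549)*(-816 - 485) + 1093) + m(22, 22)) - 939 = (((612 + 549)*(-816 - 485) + 1093) + 22) - 939 = ((1161*(-1301) + 1093) + 22) - 939 = ((-1510461 + 1093) + 22) - 939 = (-1509368 + 22) - 939 = -1509346 - 939 = -1510285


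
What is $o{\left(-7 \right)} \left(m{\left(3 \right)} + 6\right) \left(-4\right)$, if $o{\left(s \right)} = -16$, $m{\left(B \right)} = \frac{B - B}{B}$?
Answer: $384$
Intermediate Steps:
$m{\left(B \right)} = 0$ ($m{\left(B \right)} = \frac{0}{B} = 0$)
$o{\left(-7 \right)} \left(m{\left(3 \right)} + 6\right) \left(-4\right) = - 16 \left(0 + 6\right) \left(-4\right) = - 16 \cdot 6 \left(-4\right) = \left(-16\right) \left(-24\right) = 384$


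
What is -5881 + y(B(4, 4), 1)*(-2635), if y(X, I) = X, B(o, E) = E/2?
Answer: -11151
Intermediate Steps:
B(o, E) = E/2 (B(o, E) = E*(1/2) = E/2)
-5881 + y(B(4, 4), 1)*(-2635) = -5881 + ((1/2)*4)*(-2635) = -5881 + 2*(-2635) = -5881 - 5270 = -11151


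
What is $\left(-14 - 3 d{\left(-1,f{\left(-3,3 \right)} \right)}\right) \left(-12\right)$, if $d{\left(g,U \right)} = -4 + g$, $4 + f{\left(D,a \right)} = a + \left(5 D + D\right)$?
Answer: $-12$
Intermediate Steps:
$f{\left(D,a \right)} = -4 + a + 6 D$ ($f{\left(D,a \right)} = -4 + \left(a + \left(5 D + D\right)\right) = -4 + \left(a + 6 D\right) = -4 + a + 6 D$)
$\left(-14 - 3 d{\left(-1,f{\left(-3,3 \right)} \right)}\right) \left(-12\right) = \left(-14 - 3 \left(-4 - 1\right)\right) \left(-12\right) = \left(-14 - -15\right) \left(-12\right) = \left(-14 + 15\right) \left(-12\right) = 1 \left(-12\right) = -12$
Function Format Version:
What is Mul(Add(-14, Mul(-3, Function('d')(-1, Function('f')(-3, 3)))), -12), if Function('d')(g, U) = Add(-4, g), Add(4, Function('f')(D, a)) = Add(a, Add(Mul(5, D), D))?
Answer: -12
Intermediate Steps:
Function('f')(D, a) = Add(-4, a, Mul(6, D)) (Function('f')(D, a) = Add(-4, Add(a, Add(Mul(5, D), D))) = Add(-4, Add(a, Mul(6, D))) = Add(-4, a, Mul(6, D)))
Mul(Add(-14, Mul(-3, Function('d')(-1, Function('f')(-3, 3)))), -12) = Mul(Add(-14, Mul(-3, Add(-4, -1))), -12) = Mul(Add(-14, Mul(-3, -5)), -12) = Mul(Add(-14, 15), -12) = Mul(1, -12) = -12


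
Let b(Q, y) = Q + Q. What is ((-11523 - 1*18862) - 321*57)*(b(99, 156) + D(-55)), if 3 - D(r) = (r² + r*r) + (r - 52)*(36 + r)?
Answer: 383711524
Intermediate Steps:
D(r) = 3 - 2*r² - (-52 + r)*(36 + r) (D(r) = 3 - ((r² + r*r) + (r - 52)*(36 + r)) = 3 - ((r² + r²) + (-52 + r)*(36 + r)) = 3 - (2*r² + (-52 + r)*(36 + r)) = 3 + (-2*r² - (-52 + r)*(36 + r)) = 3 - 2*r² - (-52 + r)*(36 + r))
b(Q, y) = 2*Q
((-11523 - 1*18862) - 321*57)*(b(99, 156) + D(-55)) = ((-11523 - 1*18862) - 321*57)*(2*99 + (1875 - 3*(-55)² + 16*(-55))) = ((-11523 - 18862) - 18297)*(198 + (1875 - 3*3025 - 880)) = (-30385 - 18297)*(198 + (1875 - 9075 - 880)) = -48682*(198 - 8080) = -48682*(-7882) = 383711524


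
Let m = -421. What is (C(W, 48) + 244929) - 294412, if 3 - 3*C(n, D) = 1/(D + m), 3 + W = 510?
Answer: -55370357/1119 ≈ -49482.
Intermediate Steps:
W = 507 (W = -3 + 510 = 507)
C(n, D) = 1 - 1/(3*(-421 + D)) (C(n, D) = 1 - 1/(3*(D - 421)) = 1 - 1/(3*(-421 + D)))
(C(W, 48) + 244929) - 294412 = ((-1264/3 + 48)/(-421 + 48) + 244929) - 294412 = (-1120/3/(-373) + 244929) - 294412 = (-1/373*(-1120/3) + 244929) - 294412 = (1120/1119 + 244929) - 294412 = 274076671/1119 - 294412 = -55370357/1119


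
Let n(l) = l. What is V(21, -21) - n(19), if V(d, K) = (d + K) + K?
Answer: -40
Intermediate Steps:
V(d, K) = d + 2*K (V(d, K) = (K + d) + K = d + 2*K)
V(21, -21) - n(19) = (21 + 2*(-21)) - 1*19 = (21 - 42) - 19 = -21 - 19 = -40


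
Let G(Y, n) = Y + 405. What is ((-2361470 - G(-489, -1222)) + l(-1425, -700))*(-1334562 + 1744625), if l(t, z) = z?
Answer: -968604071418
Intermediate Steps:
G(Y, n) = 405 + Y
((-2361470 - G(-489, -1222)) + l(-1425, -700))*(-1334562 + 1744625) = ((-2361470 - (405 - 489)) - 700)*(-1334562 + 1744625) = ((-2361470 - 1*(-84)) - 700)*410063 = ((-2361470 + 84) - 700)*410063 = (-2361386 - 700)*410063 = -2362086*410063 = -968604071418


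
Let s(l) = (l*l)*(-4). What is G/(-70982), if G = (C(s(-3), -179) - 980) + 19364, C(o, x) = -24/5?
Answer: -45948/177455 ≈ -0.25893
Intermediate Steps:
s(l) = -4*l**2 (s(l) = l**2*(-4) = -4*l**2)
C(o, x) = -24/5 (C(o, x) = -24*1/5 = -24/5)
G = 91896/5 (G = (-24/5 - 980) + 19364 = -4924/5 + 19364 = 91896/5 ≈ 18379.)
G/(-70982) = (91896/5)/(-70982) = (91896/5)*(-1/70982) = -45948/177455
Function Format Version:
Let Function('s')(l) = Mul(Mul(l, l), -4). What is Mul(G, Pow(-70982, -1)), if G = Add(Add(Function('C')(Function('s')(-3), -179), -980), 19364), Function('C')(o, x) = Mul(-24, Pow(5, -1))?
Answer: Rational(-45948, 177455) ≈ -0.25893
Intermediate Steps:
Function('s')(l) = Mul(-4, Pow(l, 2)) (Function('s')(l) = Mul(Pow(l, 2), -4) = Mul(-4, Pow(l, 2)))
Function('C')(o, x) = Rational(-24, 5) (Function('C')(o, x) = Mul(-24, Rational(1, 5)) = Rational(-24, 5))
G = Rational(91896, 5) (G = Add(Add(Rational(-24, 5), -980), 19364) = Add(Rational(-4924, 5), 19364) = Rational(91896, 5) ≈ 18379.)
Mul(G, Pow(-70982, -1)) = Mul(Rational(91896, 5), Pow(-70982, -1)) = Mul(Rational(91896, 5), Rational(-1, 70982)) = Rational(-45948, 177455)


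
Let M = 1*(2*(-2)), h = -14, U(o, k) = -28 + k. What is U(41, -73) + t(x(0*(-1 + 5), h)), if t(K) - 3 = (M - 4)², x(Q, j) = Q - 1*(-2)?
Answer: -34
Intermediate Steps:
x(Q, j) = 2 + Q (x(Q, j) = Q + 2 = 2 + Q)
M = -4 (M = 1*(-4) = -4)
t(K) = 67 (t(K) = 3 + (-4 - 4)² = 3 + (-8)² = 3 + 64 = 67)
U(41, -73) + t(x(0*(-1 + 5), h)) = (-28 - 73) + 67 = -101 + 67 = -34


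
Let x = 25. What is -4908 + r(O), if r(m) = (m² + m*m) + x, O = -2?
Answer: -4875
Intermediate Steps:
r(m) = 25 + 2*m² (r(m) = (m² + m*m) + 25 = (m² + m²) + 25 = 2*m² + 25 = 25 + 2*m²)
-4908 + r(O) = -4908 + (25 + 2*(-2)²) = -4908 + (25 + 2*4) = -4908 + (25 + 8) = -4908 + 33 = -4875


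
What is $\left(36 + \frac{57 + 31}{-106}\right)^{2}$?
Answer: $\frac{3474496}{2809} \approx 1236.9$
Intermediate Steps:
$\left(36 + \frac{57 + 31}{-106}\right)^{2} = \left(36 + 88 \left(- \frac{1}{106}\right)\right)^{2} = \left(36 - \frac{44}{53}\right)^{2} = \left(\frac{1864}{53}\right)^{2} = \frac{3474496}{2809}$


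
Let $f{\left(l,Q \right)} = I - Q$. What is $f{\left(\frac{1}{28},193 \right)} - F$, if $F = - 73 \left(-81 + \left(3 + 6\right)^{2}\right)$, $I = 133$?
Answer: $-60$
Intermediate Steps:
$f{\left(l,Q \right)} = 133 - Q$
$F = 0$ ($F = - 73 \left(-81 + 9^{2}\right) = - 73 \left(-81 + 81\right) = \left(-73\right) 0 = 0$)
$f{\left(\frac{1}{28},193 \right)} - F = \left(133 - 193\right) - 0 = \left(133 - 193\right) + 0 = -60 + 0 = -60$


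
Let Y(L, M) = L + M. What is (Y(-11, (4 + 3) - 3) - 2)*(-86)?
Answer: 774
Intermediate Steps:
(Y(-11, (4 + 3) - 3) - 2)*(-86) = ((-11 + ((4 + 3) - 3)) - 2)*(-86) = ((-11 + (7 - 3)) - 2)*(-86) = ((-11 + 4) - 2)*(-86) = (-7 - 2)*(-86) = -9*(-86) = 774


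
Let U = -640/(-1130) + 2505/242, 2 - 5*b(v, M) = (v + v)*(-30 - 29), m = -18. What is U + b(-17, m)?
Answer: -53308619/136730 ≈ -389.88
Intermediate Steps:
b(v, M) = ⅖ + 118*v/5 (b(v, M) = ⅖ - (v + v)*(-30 - 29)/5 = ⅖ - 2*v*(-59)/5 = ⅖ - (-118)*v/5 = ⅖ + 118*v/5)
U = 298553/27346 (U = -640*(-1/1130) + 2505*(1/242) = 64/113 + 2505/242 = 298553/27346 ≈ 10.918)
U + b(-17, m) = 298553/27346 + (⅖ + (118/5)*(-17)) = 298553/27346 + (⅖ - 2006/5) = 298553/27346 - 2004/5 = -53308619/136730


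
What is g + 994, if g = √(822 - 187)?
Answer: 994 + √635 ≈ 1019.2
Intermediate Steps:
g = √635 ≈ 25.199
g + 994 = √635 + 994 = 994 + √635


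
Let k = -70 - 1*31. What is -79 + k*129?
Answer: -13108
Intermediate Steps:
k = -101 (k = -70 - 31 = -101)
-79 + k*129 = -79 - 101*129 = -79 - 13029 = -13108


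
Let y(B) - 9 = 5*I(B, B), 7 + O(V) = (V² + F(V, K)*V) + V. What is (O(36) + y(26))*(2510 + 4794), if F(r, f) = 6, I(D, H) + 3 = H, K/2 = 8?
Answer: 12161160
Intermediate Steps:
K = 16 (K = 2*8 = 16)
I(D, H) = -3 + H
O(V) = -7 + V² + 7*V (O(V) = -7 + ((V² + 6*V) + V) = -7 + (V² + 7*V) = -7 + V² + 7*V)
y(B) = -6 + 5*B (y(B) = 9 + 5*(-3 + B) = 9 + (-15 + 5*B) = -6 + 5*B)
(O(36) + y(26))*(2510 + 4794) = ((-7 + 36² + 7*36) + (-6 + 5*26))*(2510 + 4794) = ((-7 + 1296 + 252) + (-6 + 130))*7304 = (1541 + 124)*7304 = 1665*7304 = 12161160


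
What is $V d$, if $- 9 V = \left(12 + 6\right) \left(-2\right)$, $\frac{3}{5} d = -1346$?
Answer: $- \frac{26920}{3} \approx -8973.3$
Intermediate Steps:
$d = - \frac{6730}{3}$ ($d = \frac{5}{3} \left(-1346\right) = - \frac{6730}{3} \approx -2243.3$)
$V = 4$ ($V = - \frac{\left(12 + 6\right) \left(-2\right)}{9} = - \frac{18 \left(-2\right)}{9} = \left(- \frac{1}{9}\right) \left(-36\right) = 4$)
$V d = 4 \left(- \frac{6730}{3}\right) = - \frac{26920}{3}$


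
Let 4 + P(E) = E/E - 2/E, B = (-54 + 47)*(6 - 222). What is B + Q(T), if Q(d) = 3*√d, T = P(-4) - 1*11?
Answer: 1512 + 9*I*√6/2 ≈ 1512.0 + 11.023*I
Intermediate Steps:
B = 1512 (B = -7*(-216) = 1512)
P(E) = -3 - 2/E (P(E) = -4 + (E/E - 2/E) = -4 + (1 - 2/E) = -3 - 2/E)
T = -27/2 (T = (-3 - 2/(-4)) - 1*11 = (-3 - 2*(-¼)) - 11 = (-3 + ½) - 11 = -5/2 - 11 = -27/2 ≈ -13.500)
B + Q(T) = 1512 + 3*√(-27/2) = 1512 + 3*(3*I*√6/2) = 1512 + 9*I*√6/2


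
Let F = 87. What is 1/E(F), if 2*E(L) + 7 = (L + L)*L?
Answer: 2/15131 ≈ 0.00013218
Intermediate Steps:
E(L) = -7/2 + L**2 (E(L) = -7/2 + ((L + L)*L)/2 = -7/2 + ((2*L)*L)/2 = -7/2 + (2*L**2)/2 = -7/2 + L**2)
1/E(F) = 1/(-7/2 + 87**2) = 1/(-7/2 + 7569) = 1/(15131/2) = 2/15131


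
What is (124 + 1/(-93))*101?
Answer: 1164631/93 ≈ 12523.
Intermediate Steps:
(124 + 1/(-93))*101 = (124 - 1/93)*101 = (11531/93)*101 = 1164631/93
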